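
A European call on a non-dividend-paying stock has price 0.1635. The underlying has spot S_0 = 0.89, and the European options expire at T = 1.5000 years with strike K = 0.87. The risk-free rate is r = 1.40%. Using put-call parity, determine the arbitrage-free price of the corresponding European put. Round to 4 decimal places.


Put-call parity: C - P = S_0 * exp(-qT) - K * exp(-rT).
S_0 * exp(-qT) = 0.8900 * 1.00000000 = 0.89000000
K * exp(-rT) = 0.8700 * 0.97921896 = 0.85192050
P = C - S*exp(-qT) + K*exp(-rT)
P = 0.1635 - 0.89000000 + 0.85192050 = 0.1254

Answer: Put price = 0.1254


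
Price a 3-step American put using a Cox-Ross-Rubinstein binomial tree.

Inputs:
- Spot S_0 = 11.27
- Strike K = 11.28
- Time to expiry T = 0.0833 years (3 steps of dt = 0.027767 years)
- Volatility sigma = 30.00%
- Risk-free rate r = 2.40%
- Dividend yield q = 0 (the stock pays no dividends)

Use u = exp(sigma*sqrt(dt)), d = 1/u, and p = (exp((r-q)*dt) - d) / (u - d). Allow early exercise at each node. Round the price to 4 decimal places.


dt = T/N = 0.027767
u = exp(sigma*sqrt(dt)) = 1.051261; d = 1/u = 0.951239
p = (exp((r-q)*dt) - d) / (u - d) = 0.494170
Discount per step: exp(-r*dt) = 0.999334
Stock lattice S(k, i) with i counting down-moves:
  k=0: S(0,0) = 11.2700
  k=1: S(1,0) = 11.8477; S(1,1) = 10.7205
  k=2: S(2,0) = 12.4550; S(2,1) = 11.2700; S(2,2) = 10.1977
  k=3: S(3,0) = 13.0935; S(3,1) = 11.8477; S(3,2) = 10.7205; S(3,3) = 9.7005
Terminal payoffs V(N, i) = max(K - S_T, 0):
  V(3,0) = 0.000000; V(3,1) = 0.000000; V(3,2) = 0.559537; V(3,3) = 1.579530
Backward induction: V(k, i) = exp(-r*dt) * [p * V(k+1, i) + (1-p) * V(k+1, i+1)]; then take max(V_cont, immediate exercise) for American.
  V(2,0) = exp(-r*dt) * [p*0.000000 + (1-p)*0.000000] = 0.000000; exercise = 0.000000; V(2,0) = max -> 0.000000
  V(2,1) = exp(-r*dt) * [p*0.000000 + (1-p)*0.559537] = 0.282842; exercise = 0.010000; V(2,1) = max -> 0.282842
  V(2,2) = exp(-r*dt) * [p*0.559537 + (1-p)*1.579530] = 1.074764; exercise = 1.082278; V(2,2) = max -> 1.082278
  V(1,0) = exp(-r*dt) * [p*0.000000 + (1-p)*0.282842] = 0.142975; exercise = 0.000000; V(1,0) = max -> 0.142975
  V(1,1) = exp(-r*dt) * [p*0.282842 + (1-p)*1.082278] = 0.686763; exercise = 0.559537; V(1,1) = max -> 0.686763
  V(0,0) = exp(-r*dt) * [p*0.142975 + (1-p)*0.686763] = 0.417761; exercise = 0.010000; V(0,0) = max -> 0.417761

Answer: Price = V(0,0) = 0.4178


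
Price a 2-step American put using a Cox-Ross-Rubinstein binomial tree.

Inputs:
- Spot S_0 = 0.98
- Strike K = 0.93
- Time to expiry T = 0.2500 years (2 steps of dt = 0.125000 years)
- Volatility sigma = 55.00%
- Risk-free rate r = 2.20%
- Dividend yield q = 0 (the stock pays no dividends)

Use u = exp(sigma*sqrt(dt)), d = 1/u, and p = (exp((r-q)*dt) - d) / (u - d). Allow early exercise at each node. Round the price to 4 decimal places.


Answer: Price = V(0,0) = 0.0775

Derivation:
dt = T/N = 0.125000
u = exp(sigma*sqrt(dt)) = 1.214648; d = 1/u = 0.823284
p = (exp((r-q)*dt) - d) / (u - d) = 0.458575
Discount per step: exp(-r*dt) = 0.997254
Stock lattice S(k, i) with i counting down-moves:
  k=0: S(0,0) = 0.9800
  k=1: S(1,0) = 1.1904; S(1,1) = 0.8068
  k=2: S(2,0) = 1.4459; S(2,1) = 0.9800; S(2,2) = 0.6642
Terminal payoffs V(N, i) = max(K - S_T, 0):
  V(2,0) = 0.000000; V(2,1) = 0.000000; V(2,2) = 0.265760
Backward induction: V(k, i) = exp(-r*dt) * [p * V(k+1, i) + (1-p) * V(k+1, i+1)]; then take max(V_cont, immediate exercise) for American.
  V(1,0) = exp(-r*dt) * [p*0.000000 + (1-p)*0.000000] = 0.000000; exercise = 0.000000; V(1,0) = max -> 0.000000
  V(1,1) = exp(-r*dt) * [p*0.000000 + (1-p)*0.265760] = 0.143494; exercise = 0.123182; V(1,1) = max -> 0.143494
  V(0,0) = exp(-r*dt) * [p*0.000000 + (1-p)*0.143494] = 0.077478; exercise = 0.000000; V(0,0) = max -> 0.077478


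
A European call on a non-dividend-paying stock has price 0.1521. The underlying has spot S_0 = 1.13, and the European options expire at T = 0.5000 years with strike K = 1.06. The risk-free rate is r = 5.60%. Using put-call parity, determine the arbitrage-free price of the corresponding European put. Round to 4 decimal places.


Put-call parity: C - P = S_0 * exp(-qT) - K * exp(-rT).
S_0 * exp(-qT) = 1.1300 * 1.00000000 = 1.13000000
K * exp(-rT) = 1.0600 * 0.97238837 = 1.03073167
P = C - S*exp(-qT) + K*exp(-rT)
P = 0.1521 - 1.13000000 + 1.03073167 = 0.0528

Answer: Put price = 0.0528


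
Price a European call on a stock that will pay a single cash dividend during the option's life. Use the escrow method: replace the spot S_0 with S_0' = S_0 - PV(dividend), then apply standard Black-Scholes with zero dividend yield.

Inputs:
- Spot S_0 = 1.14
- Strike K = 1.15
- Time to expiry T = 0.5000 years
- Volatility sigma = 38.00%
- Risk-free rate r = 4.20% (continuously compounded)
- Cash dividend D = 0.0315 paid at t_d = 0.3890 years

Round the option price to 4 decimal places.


PV(D) = D * exp(-r * t_d) = 0.0315 * 0.98379474 = 0.03098953
S_0' = S_0 - PV(D) = 1.1400 - 0.03098953 = 1.10901047
d1 = (ln(S_0'/K) + (r + sigma^2/2)*T) / (sigma*sqrt(T)) = 0.07743267
d2 = d1 - sigma*sqrt(T) = -0.19126791
exp(-rT) = 0.97921896
N(d1) = 0.53086032; N(d2) = 0.42415785
C = S_0' * N(d1) - K * exp(-rT) * N(d2) = 1.10901047 * 0.53086032 - 1.1500 * 0.97921896 * 0.42415785 = 0.1111

Answer: Price = 0.1111


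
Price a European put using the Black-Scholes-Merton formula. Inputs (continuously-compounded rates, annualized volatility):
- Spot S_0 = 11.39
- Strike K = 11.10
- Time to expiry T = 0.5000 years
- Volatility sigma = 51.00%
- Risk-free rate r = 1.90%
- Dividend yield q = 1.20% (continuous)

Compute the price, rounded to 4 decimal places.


d1 = (ln(S/K) + (r - q + 0.5*sigma^2) * T) / (sigma * sqrt(T)) = 0.26153431
d2 = d1 - sigma * sqrt(T) = -0.09909015
exp(-rT) = 0.99054498; exp(-qT) = 0.99401796
P = K * exp(-rT) * N(-d2) - S_0 * exp(-qT) * N(-d1)
N(-d1) = 0.39684025; N(-d2) = 0.53946665
P = 11.1000 * 0.99054498 * 0.53946665 - 11.3900 * 0.99401796 * 0.39684025 = 1.4385

Answer: Price = 1.4385


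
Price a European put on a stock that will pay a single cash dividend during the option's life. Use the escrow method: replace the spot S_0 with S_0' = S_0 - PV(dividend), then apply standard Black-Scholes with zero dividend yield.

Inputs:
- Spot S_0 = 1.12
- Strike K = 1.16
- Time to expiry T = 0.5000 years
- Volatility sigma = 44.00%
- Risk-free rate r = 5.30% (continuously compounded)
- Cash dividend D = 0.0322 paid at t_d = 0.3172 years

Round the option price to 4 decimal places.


PV(D) = D * exp(-r * t_d) = 0.0322 * 0.98332893 = 0.03166319
S_0' = S_0 - PV(D) = 1.1200 - 0.03166319 = 1.08833681
d1 = (ln(S_0'/K) + (r + sigma^2/2)*T) / (sigma*sqrt(T)) = 0.03577530
d2 = d1 - sigma*sqrt(T) = -0.27535168
exp(-rT) = 0.97384804
N(-d1) = 0.48573076; N(-d2) = 0.60847697
P = K * exp(-rT) * N(-d2) - S_0' * N(-d1) = 1.1600 * 0.97384804 * 0.60847697 - 1.08833681 * 0.48573076 = 0.1587

Answer: Price = 0.1587


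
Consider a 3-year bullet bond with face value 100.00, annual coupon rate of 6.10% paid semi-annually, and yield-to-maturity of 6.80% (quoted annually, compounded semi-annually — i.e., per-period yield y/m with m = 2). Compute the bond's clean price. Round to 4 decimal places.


Answer: Price = 98.1289

Derivation:
Coupon per period c = face * coupon_rate / m = 3.050000
Periods per year m = 2; per-period yield y/m = 0.034000
Number of cashflows N = 6
Cashflows (t years, CF_t, discount factor 1/(1+y/m)^(m*t), PV):
  t = 0.5000: CF_t = 3.050000, DF = 0.967118, PV = 2.949710
  t = 1.0000: CF_t = 3.050000, DF = 0.935317, PV = 2.852717
  t = 1.5000: CF_t = 3.050000, DF = 0.904562, PV = 2.758914
  t = 2.0000: CF_t = 3.050000, DF = 0.874818, PV = 2.668196
  t = 2.5000: CF_t = 3.050000, DF = 0.846052, PV = 2.580460
  t = 3.0000: CF_t = 103.050000, DF = 0.818233, PV = 84.318867
Price P = sum_t PV_t = 98.128865


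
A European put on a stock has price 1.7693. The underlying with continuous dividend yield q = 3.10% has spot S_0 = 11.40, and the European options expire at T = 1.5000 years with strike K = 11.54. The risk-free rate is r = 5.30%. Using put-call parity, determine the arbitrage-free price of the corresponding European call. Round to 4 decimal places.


Put-call parity: C - P = S_0 * exp(-qT) - K * exp(-rT).
S_0 * exp(-qT) = 11.4000 * 0.95456456 = 10.88203599
K * exp(-rT) = 11.5400 * 0.92357802 = 10.65809035
C = P + S*exp(-qT) - K*exp(-rT)
C = 1.7693 + 10.88203599 - 10.65809035 = 1.9932

Answer: Call price = 1.9932


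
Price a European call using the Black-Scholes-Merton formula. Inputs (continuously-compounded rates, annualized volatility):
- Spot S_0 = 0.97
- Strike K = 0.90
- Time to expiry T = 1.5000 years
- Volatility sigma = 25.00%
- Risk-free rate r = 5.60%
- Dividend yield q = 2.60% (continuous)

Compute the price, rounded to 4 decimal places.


Answer: Price = 0.1678

Derivation:
d1 = (ln(S/K) + (r - q + 0.5*sigma^2) * T) / (sigma * sqrt(T)) = 0.54468914
d2 = d1 - sigma * sqrt(T) = 0.23850292
exp(-rT) = 0.91943126; exp(-qT) = 0.96175071
C = S_0 * exp(-qT) * N(d1) - K * exp(-rT) * N(d2)
N(d1) = 0.70701633; N(d2) = 0.59425448
C = 0.9700 * 0.96175071 * 0.70701633 - 0.9000 * 0.91943126 * 0.59425448 = 0.1678


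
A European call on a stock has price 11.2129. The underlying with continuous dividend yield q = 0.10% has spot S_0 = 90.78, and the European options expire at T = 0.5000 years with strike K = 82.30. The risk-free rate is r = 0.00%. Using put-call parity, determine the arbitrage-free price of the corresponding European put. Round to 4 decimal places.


Answer: Put price = 2.7783

Derivation:
Put-call parity: C - P = S_0 * exp(-qT) - K * exp(-rT).
S_0 * exp(-qT) = 90.7800 * 0.99950012 = 90.73462135
K * exp(-rT) = 82.3000 * 1.00000000 = 82.30000000
P = C - S*exp(-qT) + K*exp(-rT)
P = 11.2129 - 90.73462135 + 82.30000000 = 2.7783


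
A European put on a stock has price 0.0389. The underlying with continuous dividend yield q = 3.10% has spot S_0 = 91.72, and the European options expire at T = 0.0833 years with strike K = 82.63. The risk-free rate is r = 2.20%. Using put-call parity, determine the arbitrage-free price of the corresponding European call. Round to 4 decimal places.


Put-call parity: C - P = S_0 * exp(-qT) - K * exp(-rT).
S_0 * exp(-qT) = 91.7200 * 0.99742103 = 91.48345699
K * exp(-rT) = 82.6300 * 0.99816908 = 82.47871093
C = P + S*exp(-qT) - K*exp(-rT)
C = 0.0389 + 91.48345699 - 82.47871093 = 9.0436

Answer: Call price = 9.0436


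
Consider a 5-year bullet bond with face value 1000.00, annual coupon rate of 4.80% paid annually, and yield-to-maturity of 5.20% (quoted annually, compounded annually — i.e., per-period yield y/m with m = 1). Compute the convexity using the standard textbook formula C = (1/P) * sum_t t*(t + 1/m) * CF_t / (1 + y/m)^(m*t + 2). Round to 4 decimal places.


Answer: Convexity = 23.9332

Derivation:
Coupon per period c = face * coupon_rate / m = 48.000000
Periods per year m = 1; per-period yield y/m = 0.052000
Number of cashflows N = 5
Cashflows (t years, CF_t, discount factor 1/(1+y/m)^(m*t), PV):
  t = 1.0000: CF_t = 48.000000, DF = 0.950570, PV = 45.627376
  t = 2.0000: CF_t = 48.000000, DF = 0.903584, PV = 43.372031
  t = 3.0000: CF_t = 48.000000, DF = 0.858920, PV = 41.228166
  t = 4.0000: CF_t = 48.000000, DF = 0.816464, PV = 39.190272
  t = 5.0000: CF_t = 1048.000000, DF = 0.776106, PV = 813.359575
Price P = sum_t PV_t = 982.777420
Convexity numerator sum_t t*(t + 1/m) * CF_t / (1+y/m)^(m*t + 2):
  t = 1.0000: term = 82.456332
  t = 2.0000: term = 235.141632
  t = 3.0000: term = 447.037324
  t = 4.0000: term = 708.234036
  t = 5.0000: term = 22048.160345
Convexity = (1/P) * sum = 23521.029669 / 982.777420 = 23.933221


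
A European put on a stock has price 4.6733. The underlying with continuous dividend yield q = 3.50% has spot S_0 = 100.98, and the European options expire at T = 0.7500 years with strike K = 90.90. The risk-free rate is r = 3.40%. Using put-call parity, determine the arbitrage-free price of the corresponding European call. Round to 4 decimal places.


Answer: Call price = 14.4257

Derivation:
Put-call parity: C - P = S_0 * exp(-qT) - K * exp(-rT).
S_0 * exp(-qT) = 100.9800 * 0.97409154 = 98.36376333
K * exp(-rT) = 90.9000 * 0.97482238 = 88.61135425
C = P + S*exp(-qT) - K*exp(-rT)
C = 4.6733 + 98.36376333 - 88.61135425 = 14.4257


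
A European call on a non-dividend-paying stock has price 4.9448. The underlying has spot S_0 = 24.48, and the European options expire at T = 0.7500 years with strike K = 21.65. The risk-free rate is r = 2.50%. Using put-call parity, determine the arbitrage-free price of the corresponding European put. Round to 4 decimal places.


Put-call parity: C - P = S_0 * exp(-qT) - K * exp(-rT).
S_0 * exp(-qT) = 24.4800 * 1.00000000 = 24.48000000
K * exp(-rT) = 21.6500 * 0.98142469 = 21.24784449
P = C - S*exp(-qT) + K*exp(-rT)
P = 4.9448 - 24.48000000 + 21.24784449 = 1.7126

Answer: Put price = 1.7126


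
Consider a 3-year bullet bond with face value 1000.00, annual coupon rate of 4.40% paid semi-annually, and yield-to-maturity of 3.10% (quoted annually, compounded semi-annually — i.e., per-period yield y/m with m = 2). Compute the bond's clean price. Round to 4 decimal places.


Coupon per period c = face * coupon_rate / m = 22.000000
Periods per year m = 2; per-period yield y/m = 0.015500
Number of cashflows N = 6
Cashflows (t years, CF_t, discount factor 1/(1+y/m)^(m*t), PV):
  t = 0.5000: CF_t = 22.000000, DF = 0.984737, PV = 21.664205
  t = 1.0000: CF_t = 22.000000, DF = 0.969706, PV = 21.333535
  t = 1.5000: CF_t = 22.000000, DF = 0.954905, PV = 21.007912
  t = 2.0000: CF_t = 22.000000, DF = 0.940330, PV = 20.687260
  t = 2.5000: CF_t = 22.000000, DF = 0.925977, PV = 20.371502
  t = 3.0000: CF_t = 1022.000000, DF = 0.911844, PV = 931.904329
Price P = sum_t PV_t = 1036.968743

Answer: Price = 1036.9687


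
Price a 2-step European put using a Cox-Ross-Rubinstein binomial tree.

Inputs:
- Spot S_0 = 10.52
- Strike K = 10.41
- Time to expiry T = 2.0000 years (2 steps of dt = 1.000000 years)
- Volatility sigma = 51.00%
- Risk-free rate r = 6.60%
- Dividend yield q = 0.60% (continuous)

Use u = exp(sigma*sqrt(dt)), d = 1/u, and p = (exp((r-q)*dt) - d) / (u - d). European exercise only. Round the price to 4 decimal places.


dt = T/N = 1.000000
u = exp(sigma*sqrt(dt)) = 1.665291; d = 1/u = 0.600496
p = (exp((r-q)*dt) - d) / (u - d) = 0.433267
Discount per step: exp(-r*dt) = 0.936131
Stock lattice S(k, i) with i counting down-moves:
  k=0: S(0,0) = 10.5200
  k=1: S(1,0) = 17.5189; S(1,1) = 6.3172
  k=2: S(2,0) = 29.1740; S(2,1) = 10.5200; S(2,2) = 3.7935
Terminal payoffs V(N, i) = max(K - S_T, 0):
  V(2,0) = 0.000000; V(2,1) = 0.000000; V(2,2) = 6.616541
Backward induction: V(k, i) = exp(-r*dt) * [p * V(k+1, i) + (1-p) * V(k+1, i+1)].
  V(1,0) = exp(-r*dt) * [p*0.000000 + (1-p)*0.000000] = 0.000000
  V(1,1) = exp(-r*dt) * [p*0.000000 + (1-p)*6.616541] = 3.510314
  V(0,0) = exp(-r*dt) * [p*0.000000 + (1-p)*3.510314] = 1.862348

Answer: Price = V(0,0) = 1.8623


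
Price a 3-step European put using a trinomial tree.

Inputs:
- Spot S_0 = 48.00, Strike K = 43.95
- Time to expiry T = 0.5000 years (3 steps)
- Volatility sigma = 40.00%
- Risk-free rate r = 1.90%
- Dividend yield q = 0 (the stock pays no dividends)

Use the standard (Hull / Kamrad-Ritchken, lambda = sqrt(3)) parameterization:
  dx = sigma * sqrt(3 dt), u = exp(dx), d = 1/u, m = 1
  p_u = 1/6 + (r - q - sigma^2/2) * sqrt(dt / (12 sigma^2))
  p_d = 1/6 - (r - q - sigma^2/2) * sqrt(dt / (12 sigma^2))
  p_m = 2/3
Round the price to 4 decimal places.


Answer: Price = V(0,0) = 3.2862

Derivation:
dt = T/N = 0.166667; dx = sigma*sqrt(3*dt) = 0.282843
u = exp(dx) = 1.326896; d = 1/u = 0.753638
p_u = 0.148694, p_m = 0.666667, p_d = 0.184639
Discount per step: exp(-r*dt) = 0.996838
Stock lattice S(k, j) with j the centered position index:
  k=0: S(0,+0) = 48.0000
  k=1: S(1,-1) = 36.1746; S(1,+0) = 48.0000; S(1,+1) = 63.6910
  k=2: S(2,-2) = 27.2626; S(2,-1) = 36.1746; S(2,+0) = 48.0000; S(2,+1) = 63.6910; S(2,+2) = 84.5114
  k=3: S(3,-3) = 20.5461; S(3,-2) = 27.2626; S(3,-1) = 36.1746; S(3,+0) = 48.0000; S(3,+1) = 63.6910; S(3,+2) = 84.5114; S(3,+3) = 112.1379
Terminal payoffs V(N, j) = max(K - S_T, 0):
  V(3,-3) = 23.403864; V(3,-2) = 16.687406; V(3,-1) = 7.775361; V(3,+0) = 0.000000; V(3,+1) = 0.000000; V(3,+2) = 0.000000; V(3,+3) = 0.000000
Backward induction: V(k, j) = exp(-r*dt) * [p_u * V(k+1, j+1) + p_m * V(k+1, j) + p_d * V(k+1, j-1)]
  V(2,-2) = exp(-r*dt) * [p_u*7.775361 + p_m*16.687406 + p_d*23.403864] = 16.549864
  V(2,-1) = exp(-r*dt) * [p_u*0.000000 + p_m*7.775361 + p_d*16.687406] = 8.238589
  V(2,+0) = exp(-r*dt) * [p_u*0.000000 + p_m*0.000000 + p_d*7.775361] = 1.431096
  V(2,+1) = exp(-r*dt) * [p_u*0.000000 + p_m*0.000000 + p_d*0.000000] = 0.000000
  V(2,+2) = exp(-r*dt) * [p_u*0.000000 + p_m*0.000000 + p_d*0.000000] = 0.000000
  V(1,-1) = exp(-r*dt) * [p_u*1.431096 + p_m*8.238589 + p_d*16.549864] = 8.733239
  V(1,+0) = exp(-r*dt) * [p_u*0.000000 + p_m*1.431096 + p_d*8.238589] = 2.467402
  V(1,+1) = exp(-r*dt) * [p_u*0.000000 + p_m*0.000000 + p_d*1.431096] = 0.263401
  V(0,+0) = exp(-r*dt) * [p_u*0.263401 + p_m*2.467402 + p_d*8.733239] = 3.286175


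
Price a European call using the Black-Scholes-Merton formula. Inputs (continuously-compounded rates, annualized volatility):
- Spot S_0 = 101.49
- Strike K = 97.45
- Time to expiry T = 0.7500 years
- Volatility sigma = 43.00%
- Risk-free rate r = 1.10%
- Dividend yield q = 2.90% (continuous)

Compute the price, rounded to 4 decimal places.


Answer: Price = 15.8386

Derivation:
d1 = (ln(S/K) + (r - q + 0.5*sigma^2) * T) / (sigma * sqrt(T)) = 0.25902443
d2 = d1 - sigma * sqrt(T) = -0.11336650
exp(-rT) = 0.99178394; exp(-qT) = 0.97848483
C = S_0 * exp(-qT) * N(d1) - K * exp(-rT) * N(d2)
N(d1) = 0.60219180; N(d2) = 0.45487000
C = 101.4900 * 0.97848483 * 0.60219180 - 97.4500 * 0.99178394 * 0.45487000 = 15.8386


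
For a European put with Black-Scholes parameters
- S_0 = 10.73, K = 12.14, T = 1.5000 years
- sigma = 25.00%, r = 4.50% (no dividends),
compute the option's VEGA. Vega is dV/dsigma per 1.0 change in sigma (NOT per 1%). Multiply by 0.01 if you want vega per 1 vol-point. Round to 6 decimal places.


d1 = -0.0296787656; d2 = -0.3358649834
phi(d1) = 0.3987666191; exp(-qT) = 1.0000000000; exp(-rT) = 0.9347277206
Vega = S * exp(-qT) * phi(d1) * sqrt(T) = 10.7300 * 1.0000000000 * 0.3987666191 * 1.2247448714 = 5.240396

Answer: Vega = 5.240396


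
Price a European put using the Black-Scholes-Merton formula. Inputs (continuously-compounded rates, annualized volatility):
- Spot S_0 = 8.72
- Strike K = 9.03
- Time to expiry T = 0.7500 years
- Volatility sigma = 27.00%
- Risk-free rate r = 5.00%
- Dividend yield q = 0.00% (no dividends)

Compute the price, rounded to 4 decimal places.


Answer: Price = 0.7994

Derivation:
d1 = (ln(S/K) + (r - q + 0.5*sigma^2) * T) / (sigma * sqrt(T)) = 0.12789108
d2 = d1 - sigma * sqrt(T) = -0.10593577
exp(-rT) = 0.96319442; exp(-qT) = 1.00000000
P = K * exp(-rT) * N(-d2) - S_0 * exp(-qT) * N(-d1)
N(-d1) = 0.44911758; N(-d2) = 0.54218335
P = 9.0300 * 0.96319442 * 0.54218335 - 8.7200 * 1.00000000 * 0.44911758 = 0.7994


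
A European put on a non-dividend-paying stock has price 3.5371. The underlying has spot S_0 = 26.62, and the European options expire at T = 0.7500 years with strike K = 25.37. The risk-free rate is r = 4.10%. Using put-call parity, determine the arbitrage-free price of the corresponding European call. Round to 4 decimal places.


Put-call parity: C - P = S_0 * exp(-qT) - K * exp(-rT).
S_0 * exp(-qT) = 26.6200 * 1.00000000 = 26.62000000
K * exp(-rT) = 25.3700 * 0.96971797 = 24.60174496
C = P + S*exp(-qT) - K*exp(-rT)
C = 3.5371 + 26.62000000 - 24.60174496 = 5.5554

Answer: Call price = 5.5554


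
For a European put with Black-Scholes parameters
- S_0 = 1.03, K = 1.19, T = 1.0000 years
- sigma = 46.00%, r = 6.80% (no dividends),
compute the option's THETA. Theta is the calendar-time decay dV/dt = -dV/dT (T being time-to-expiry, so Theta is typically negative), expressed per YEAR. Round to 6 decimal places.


d1 = 0.0639249894; d2 = -0.3960750106
phi(d1) = 0.3981279928; exp(-qT) = 1.0000000000; exp(-rT) = 0.9342604736
Theta = -S*exp(-qT)*phi(d1)*sigma/(2*sqrt(T)) + r*K*exp(-rT)*N(-d2) - q*S*exp(-qT)*N(-d1)
N(-d1) = 0.4745149772; N(-d2) = 0.6539751537; sqrt(T) = 1.0000000000
Term 1 = -1.0300 * 1.0000000000 * 0.3981279928 * 0.4600 / (2 * 1.0000000000) = -0.0943165215
Term 2 = 0.0680 * 1.1900 * 0.9342604736 * 0.6539751537 = 0.0494407554
Term 3 = 0 (no dividend yield, q = 0)
Theta = -0.0943165215 + (0.0494407554) + (0.0000000000) = -0.044876

Answer: Theta = -0.044876


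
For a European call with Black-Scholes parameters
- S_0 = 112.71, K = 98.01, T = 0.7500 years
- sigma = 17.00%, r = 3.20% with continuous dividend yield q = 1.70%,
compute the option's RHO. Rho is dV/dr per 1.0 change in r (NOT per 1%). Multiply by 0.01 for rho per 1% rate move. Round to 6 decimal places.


d1 = 1.0992486531; d2 = 0.9520243345
phi(d1) = 0.2180322407; exp(-qT) = 0.9873309369; exp(-rT) = 0.9762857098
N(d2) = 0.8294576796
Rho = K*T*exp(-rT)*N(d2) = 98.0100 * 0.7500 * 0.9762857098 * 0.8294576796 = 59.525468

Answer: Rho = 59.525468


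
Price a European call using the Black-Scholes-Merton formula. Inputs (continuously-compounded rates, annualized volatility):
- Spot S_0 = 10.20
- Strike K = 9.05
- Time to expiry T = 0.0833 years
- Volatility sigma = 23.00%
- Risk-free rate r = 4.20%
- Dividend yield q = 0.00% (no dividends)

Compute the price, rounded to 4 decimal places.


d1 = (ln(S/K) + (r - q + 0.5*sigma^2) * T) / (sigma * sqrt(T)) = 1.88793418
d2 = d1 - sigma * sqrt(T) = 1.82155218
exp(-rT) = 0.99650751; exp(-qT) = 1.00000000
C = S_0 * exp(-qT) * N(d1) - K * exp(-rT) * N(d2)
N(d1) = 0.97048261; N(d2) = 0.96573852
C = 10.2000 * 1.00000000 * 0.97048261 - 9.0500 * 0.99650751 * 0.96573852 = 1.1895

Answer: Price = 1.1895


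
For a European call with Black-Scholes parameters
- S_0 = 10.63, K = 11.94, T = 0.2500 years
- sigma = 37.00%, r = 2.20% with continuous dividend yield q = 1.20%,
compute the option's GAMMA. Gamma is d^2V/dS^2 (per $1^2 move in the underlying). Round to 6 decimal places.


d1 = -0.5221698141; d2 = -0.7071698141
phi(d1) = 0.3480987098; exp(-qT) = 0.9970044955; exp(-rT) = 0.9945150973
Gamma = exp(-qT) * phi(d1) / (S * sigma * sqrt(T)) = 0.9970044955 * 0.3480987098 / (10.6300 * 0.3700 * 0.5000000000) = 0.176480

Answer: Gamma = 0.176480


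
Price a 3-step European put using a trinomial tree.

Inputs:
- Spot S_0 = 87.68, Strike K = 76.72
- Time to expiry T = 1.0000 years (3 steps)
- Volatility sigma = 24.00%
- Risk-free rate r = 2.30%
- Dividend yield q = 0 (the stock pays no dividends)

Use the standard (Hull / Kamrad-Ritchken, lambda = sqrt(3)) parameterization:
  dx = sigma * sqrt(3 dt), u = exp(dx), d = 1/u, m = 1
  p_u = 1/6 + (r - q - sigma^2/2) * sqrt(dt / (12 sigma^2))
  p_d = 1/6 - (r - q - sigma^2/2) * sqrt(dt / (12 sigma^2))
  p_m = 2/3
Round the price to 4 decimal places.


Answer: Price = V(0,0) = 3.2758

Derivation:
dt = T/N = 0.333333; dx = sigma*sqrt(3*dt) = 0.240000
u = exp(dx) = 1.271249; d = 1/u = 0.786628
p_u = 0.162639, p_m = 0.666667, p_d = 0.170694
Discount per step: exp(-r*dt) = 0.992363
Stock lattice S(k, j) with j the centered position index:
  k=0: S(0,+0) = 87.6800
  k=1: S(1,-1) = 68.9715; S(1,+0) = 87.6800; S(1,+1) = 111.4631
  k=2: S(2,-2) = 54.2549; S(2,-1) = 68.9715; S(2,+0) = 87.6800; S(2,+1) = 111.4631; S(2,+2) = 141.6974
  k=3: S(3,-3) = 42.6784; S(3,-2) = 54.2549; S(3,-1) = 68.9715; S(3,+0) = 87.6800; S(3,+1) = 111.4631; S(3,+2) = 141.6974; S(3,+3) = 180.1327
Terminal payoffs V(N, j) = max(K - S_T, 0):
  V(3,-3) = 34.041562; V(3,-2) = 22.465072; V(3,-1) = 7.748469; V(3,+0) = 0.000000; V(3,+1) = 0.000000; V(3,+2) = 0.000000; V(3,+3) = 0.000000
Backward induction: V(k, j) = exp(-r*dt) * [p_u * V(k+1, j+1) + p_m * V(k+1, j) + p_d * V(k+1, j-1)]
  V(2,-2) = exp(-r*dt) * [p_u*7.748469 + p_m*22.465072 + p_d*34.041562] = 21.879237
  V(2,-1) = exp(-r*dt) * [p_u*0.000000 + p_m*7.748469 + p_d*22.465072] = 8.931571
  V(2,+0) = exp(-r*dt) * [p_u*0.000000 + p_m*0.000000 + p_d*7.748469] = 1.312519
  V(2,+1) = exp(-r*dt) * [p_u*0.000000 + p_m*0.000000 + p_d*0.000000] = 0.000000
  V(2,+2) = exp(-r*dt) * [p_u*0.000000 + p_m*0.000000 + p_d*0.000000] = 0.000000
  V(1,-1) = exp(-r*dt) * [p_u*1.312519 + p_m*8.931571 + p_d*21.879237] = 9.826882
  V(1,+0) = exp(-r*dt) * [p_u*0.000000 + p_m*1.312519 + p_d*8.931571] = 2.381256
  V(1,+1) = exp(-r*dt) * [p_u*0.000000 + p_m*0.000000 + p_d*1.312519] = 0.222329
  V(0,+0) = exp(-r*dt) * [p_u*0.222329 + p_m*2.381256 + p_d*9.826882] = 3.275846


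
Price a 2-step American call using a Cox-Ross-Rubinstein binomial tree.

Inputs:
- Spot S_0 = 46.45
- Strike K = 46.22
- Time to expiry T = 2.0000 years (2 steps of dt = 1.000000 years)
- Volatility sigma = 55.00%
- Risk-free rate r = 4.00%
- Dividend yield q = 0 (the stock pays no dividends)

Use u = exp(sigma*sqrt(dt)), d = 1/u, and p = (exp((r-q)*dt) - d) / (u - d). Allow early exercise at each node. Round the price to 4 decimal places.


Answer: Price = V(0,0) = 13.9657

Derivation:
dt = T/N = 1.000000
u = exp(sigma*sqrt(dt)) = 1.733253; d = 1/u = 0.576950
p = (exp((r-q)*dt) - d) / (u - d) = 0.401159
Discount per step: exp(-r*dt) = 0.960789
Stock lattice S(k, i) with i counting down-moves:
  k=0: S(0,0) = 46.4500
  k=1: S(1,0) = 80.5096; S(1,1) = 26.7993
  k=2: S(2,0) = 139.5435; S(2,1) = 46.4500; S(2,2) = 15.4619
Terminal payoffs V(N, i) = max(S_T - K, 0):
  V(2,0) = 93.323512; V(2,1) = 0.230000; V(2,2) = 0.000000
Backward induction: V(k, i) = exp(-r*dt) * [p * V(k+1, i) + (1-p) * V(k+1, i+1)]; then take max(V_cont, immediate exercise) for American.
  V(1,0) = exp(-r*dt) * [p*93.323512 + (1-p)*0.230000] = 36.101915; exercise = 34.289603; V(1,0) = max -> 36.101915
  V(1,1) = exp(-r*dt) * [p*0.230000 + (1-p)*0.000000] = 0.088649; exercise = 0.000000; V(1,1) = max -> 0.088649
  V(0,0) = exp(-r*dt) * [p*36.101915 + (1-p)*0.088649] = 13.965728; exercise = 0.230000; V(0,0) = max -> 13.965728


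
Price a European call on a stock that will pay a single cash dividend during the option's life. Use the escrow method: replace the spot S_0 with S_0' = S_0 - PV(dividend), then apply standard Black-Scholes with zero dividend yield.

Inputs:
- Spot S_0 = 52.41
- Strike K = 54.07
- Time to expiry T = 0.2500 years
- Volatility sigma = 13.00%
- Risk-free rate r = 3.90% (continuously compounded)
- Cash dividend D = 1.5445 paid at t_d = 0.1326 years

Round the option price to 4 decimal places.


PV(D) = D * exp(-r * t_d) = 1.5445 * 0.99484195 = 1.53653339
S_0' = S_0 - PV(D) = 52.4100 - 1.53653339 = 50.87346661
d1 = (ln(S_0'/K) + (r + sigma^2/2)*T) / (sigma*sqrt(T)) = -0.75500770
d2 = d1 - sigma*sqrt(T) = -0.82000770
exp(-rT) = 0.99029738
N(d1) = 0.22512218; N(d2) = 0.20610586
C = S_0' * N(d1) - K * exp(-rT) * N(d2) = 50.87346661 * 0.22512218 - 54.0700 * 0.99029738 * 0.20610586 = 0.4167

Answer: Price = 0.4167


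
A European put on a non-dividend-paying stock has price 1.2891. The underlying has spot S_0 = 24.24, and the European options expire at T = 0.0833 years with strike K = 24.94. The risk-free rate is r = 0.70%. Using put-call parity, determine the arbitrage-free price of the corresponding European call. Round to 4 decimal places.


Put-call parity: C - P = S_0 * exp(-qT) - K * exp(-rT).
S_0 * exp(-qT) = 24.2400 * 1.00000000 = 24.24000000
K * exp(-rT) = 24.9400 * 0.99941707 = 24.92546173
C = P + S*exp(-qT) - K*exp(-rT)
C = 1.2891 + 24.24000000 - 24.92546173 = 0.6036

Answer: Call price = 0.6036


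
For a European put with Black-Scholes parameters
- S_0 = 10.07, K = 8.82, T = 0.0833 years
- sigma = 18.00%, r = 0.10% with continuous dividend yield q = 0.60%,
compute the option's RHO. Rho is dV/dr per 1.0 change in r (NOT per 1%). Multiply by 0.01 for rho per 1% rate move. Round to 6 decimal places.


d1 = 2.5691798127; d2 = 2.5172286818
phi(d1) = 0.0147092168; exp(-qT) = 0.9995003249; exp(-rT) = 0.9999167035
N(-d2) = 0.0059141015
Rho = -K*T*exp(-rT)*N(-d2) = -8.8200 * 0.0833 * 0.9999167035 * 0.0059141015 = -0.004345

Answer: Rho = -0.004345


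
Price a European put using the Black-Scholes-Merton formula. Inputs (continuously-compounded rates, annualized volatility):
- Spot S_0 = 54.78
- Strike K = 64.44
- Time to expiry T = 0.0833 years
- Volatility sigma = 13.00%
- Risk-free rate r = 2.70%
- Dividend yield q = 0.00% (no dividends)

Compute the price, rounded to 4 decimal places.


d1 = (ln(S/K) + (r - q + 0.5*sigma^2) * T) / (sigma * sqrt(T)) = -4.24987472
d2 = d1 - sigma * sqrt(T) = -4.28739498
exp(-rT) = 0.99775343; exp(-qT) = 1.00000000
P = K * exp(-rT) * N(-d2) - S_0 * exp(-qT) * N(-d1)
N(-d1) = 0.99998931; N(-d2) = 0.99999096
P = 64.4400 * 0.99775343 * 0.99999096 - 54.7800 * 1.00000000 * 0.99998931 = 9.5152

Answer: Price = 9.5152


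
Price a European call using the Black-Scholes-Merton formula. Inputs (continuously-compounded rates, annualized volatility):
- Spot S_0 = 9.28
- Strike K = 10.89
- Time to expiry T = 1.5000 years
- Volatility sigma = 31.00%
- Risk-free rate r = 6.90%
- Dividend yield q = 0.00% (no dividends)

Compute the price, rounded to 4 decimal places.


Answer: Price = 1.1839

Derivation:
d1 = (ln(S/K) + (r - q + 0.5*sigma^2) * T) / (sigma * sqrt(T)) = 0.04106612
d2 = d1 - sigma * sqrt(T) = -0.33860479
exp(-rT) = 0.90167602; exp(-qT) = 1.00000000
C = S_0 * exp(-qT) * N(d1) - K * exp(-rT) * N(d2)
N(d1) = 0.51637841; N(d2) = 0.36745374
C = 9.2800 * 1.00000000 * 0.51637841 - 10.8900 * 0.90167602 * 0.36745374 = 1.1839


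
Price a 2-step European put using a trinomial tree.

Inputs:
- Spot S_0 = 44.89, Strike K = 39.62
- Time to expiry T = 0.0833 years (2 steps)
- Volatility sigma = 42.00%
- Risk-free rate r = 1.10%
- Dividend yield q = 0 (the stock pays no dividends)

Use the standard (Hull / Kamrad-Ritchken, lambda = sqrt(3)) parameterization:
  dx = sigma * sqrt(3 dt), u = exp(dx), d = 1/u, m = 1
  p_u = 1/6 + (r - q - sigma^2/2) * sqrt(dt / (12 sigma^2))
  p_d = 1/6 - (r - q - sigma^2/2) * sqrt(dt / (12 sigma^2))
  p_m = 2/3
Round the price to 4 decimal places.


Answer: Price = V(0,0) = 0.4154

Derivation:
dt = T/N = 0.041650; dx = sigma*sqrt(3*dt) = 0.148463
u = exp(dx) = 1.160050; d = 1/u = 0.862032
p_u = 0.155838, p_m = 0.666667, p_d = 0.177496
Discount per step: exp(-r*dt) = 0.999542
Stock lattice S(k, j) with j the centered position index:
  k=0: S(0,+0) = 44.8900
  k=1: S(1,-1) = 38.6966; S(1,+0) = 44.8900; S(1,+1) = 52.0746
  k=2: S(2,-2) = 33.3577; S(2,-1) = 38.6966; S(2,+0) = 44.8900; S(2,+1) = 52.0746; S(2,+2) = 60.4091
Terminal payoffs V(N, j) = max(K - S_T, 0):
  V(2,-2) = 6.262267; V(2,-1) = 0.923377; V(2,+0) = 0.000000; V(2,+1) = 0.000000; V(2,+2) = 0.000000
Backward induction: V(k, j) = exp(-r*dt) * [p_u * V(k+1, j+1) + p_m * V(k+1, j) + p_d * V(k+1, j-1)]
  V(1,-1) = exp(-r*dt) * [p_u*0.000000 + p_m*0.923377 + p_d*6.262267] = 1.726318
  V(1,+0) = exp(-r*dt) * [p_u*0.000000 + p_m*0.000000 + p_d*0.923377] = 0.163820
  V(1,+1) = exp(-r*dt) * [p_u*0.000000 + p_m*0.000000 + p_d*0.000000] = 0.000000
  V(0,+0) = exp(-r*dt) * [p_u*0.000000 + p_m*0.163820 + p_d*1.726318] = 0.415437


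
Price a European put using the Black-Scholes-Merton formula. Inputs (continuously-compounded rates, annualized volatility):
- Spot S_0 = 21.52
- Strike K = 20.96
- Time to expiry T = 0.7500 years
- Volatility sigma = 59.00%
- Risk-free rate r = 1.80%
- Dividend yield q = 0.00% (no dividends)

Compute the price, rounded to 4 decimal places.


Answer: Price = 3.8468

Derivation:
d1 = (ln(S/K) + (r - q + 0.5*sigma^2) * T) / (sigma * sqrt(T)) = 0.33350174
d2 = d1 - sigma * sqrt(T) = -0.17745325
exp(-rT) = 0.98659072; exp(-qT) = 1.00000000
P = K * exp(-rT) * N(-d2) - S_0 * exp(-qT) * N(-d1)
N(-d1) = 0.36937779; N(-d2) = 0.57042381
P = 20.9600 * 0.98659072 * 0.57042381 - 21.5200 * 1.00000000 * 0.36937779 = 3.8468


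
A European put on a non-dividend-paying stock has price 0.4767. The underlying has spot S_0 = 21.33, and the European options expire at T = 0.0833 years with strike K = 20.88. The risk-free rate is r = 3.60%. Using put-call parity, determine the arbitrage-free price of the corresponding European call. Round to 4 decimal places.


Answer: Call price = 0.9892

Derivation:
Put-call parity: C - P = S_0 * exp(-qT) - K * exp(-rT).
S_0 * exp(-qT) = 21.3300 * 1.00000000 = 21.33000000
K * exp(-rT) = 20.8800 * 0.99700569 = 20.81747885
C = P + S*exp(-qT) - K*exp(-rT)
C = 0.4767 + 21.33000000 - 20.81747885 = 0.9892


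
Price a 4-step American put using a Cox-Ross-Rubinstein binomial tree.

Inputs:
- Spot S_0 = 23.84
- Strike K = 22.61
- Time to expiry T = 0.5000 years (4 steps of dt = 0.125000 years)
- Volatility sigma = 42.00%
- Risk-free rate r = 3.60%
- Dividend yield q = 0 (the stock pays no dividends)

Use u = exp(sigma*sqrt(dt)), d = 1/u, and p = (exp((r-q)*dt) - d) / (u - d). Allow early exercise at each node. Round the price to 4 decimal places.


Answer: Price = V(0,0) = 2.0100

Derivation:
dt = T/N = 0.125000
u = exp(sigma*sqrt(dt)) = 1.160084; d = 1/u = 0.862007
p = (exp((r-q)*dt) - d) / (u - d) = 0.478076
Discount per step: exp(-r*dt) = 0.995510
Stock lattice S(k, i) with i counting down-moves:
  k=0: S(0,0) = 23.8400
  k=1: S(1,0) = 27.6564; S(1,1) = 20.5502
  k=2: S(2,0) = 32.0838; S(2,1) = 23.8400; S(2,2) = 17.7144
  k=3: S(3,0) = 37.2198; S(3,1) = 27.6564; S(3,2) = 20.5502; S(3,3) = 15.2700
  k=4: S(4,0) = 43.1781; S(4,1) = 32.0838; S(4,2) = 23.8400; S(4,3) = 17.7144; S(4,4) = 13.1628
Terminal payoffs V(N, i) = max(K - S_T, 0):
  V(4,0) = 0.000000; V(4,1) = 0.000000; V(4,2) = 0.000000; V(4,3) = 4.895562; V(4,4) = 9.447194
Backward induction: V(k, i) = exp(-r*dt) * [p * V(k+1, i) + (1-p) * V(k+1, i+1)]; then take max(V_cont, immediate exercise) for American.
  V(3,0) = exp(-r*dt) * [p*0.000000 + (1-p)*0.000000] = 0.000000; exercise = 0.000000; V(3,0) = max -> 0.000000
  V(3,1) = exp(-r*dt) * [p*0.000000 + (1-p)*0.000000] = 0.000000; exercise = 0.000000; V(3,1) = max -> 0.000000
  V(3,2) = exp(-r*dt) * [p*0.000000 + (1-p)*4.895562] = 2.543641; exercise = 2.059764; V(3,2) = max -> 2.543641
  V(3,3) = exp(-r*dt) * [p*4.895562 + (1-p)*9.447194] = 7.238523; exercise = 7.340039; V(3,3) = max -> 7.340039
  V(2,0) = exp(-r*dt) * [p*0.000000 + (1-p)*0.000000] = 0.000000; exercise = 0.000000; V(2,0) = max -> 0.000000
  V(2,1) = exp(-r*dt) * [p*0.000000 + (1-p)*2.543641] = 1.321627; exercise = 0.000000; V(2,1) = max -> 1.321627
  V(2,2) = exp(-r*dt) * [p*2.543641 + (1-p)*7.340039] = 5.024337; exercise = 4.895562; V(2,2) = max -> 5.024337
  V(1,0) = exp(-r*dt) * [p*0.000000 + (1-p)*1.321627] = 0.686692; exercise = 0.000000; V(1,0) = max -> 0.686692
  V(1,1) = exp(-r*dt) * [p*1.321627 + (1-p)*5.024337] = 3.239550; exercise = 2.059764; V(1,1) = max -> 3.239550
  V(0,0) = exp(-r*dt) * [p*0.686692 + (1-p)*3.239550] = 2.010025; exercise = 0.000000; V(0,0) = max -> 2.010025


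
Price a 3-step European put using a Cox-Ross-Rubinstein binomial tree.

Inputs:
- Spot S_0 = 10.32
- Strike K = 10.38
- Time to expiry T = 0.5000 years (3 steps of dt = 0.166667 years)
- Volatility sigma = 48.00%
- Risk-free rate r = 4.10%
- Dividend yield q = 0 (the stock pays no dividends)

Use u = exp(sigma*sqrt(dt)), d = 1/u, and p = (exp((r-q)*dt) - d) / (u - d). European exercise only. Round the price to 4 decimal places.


Answer: Price = V(0,0) = 1.4210

Derivation:
dt = T/N = 0.166667
u = exp(sigma*sqrt(dt)) = 1.216477; d = 1/u = 0.822046
p = (exp((r-q)*dt) - d) / (u - d) = 0.468550
Discount per step: exp(-r*dt) = 0.993190
Stock lattice S(k, i) with i counting down-moves:
  k=0: S(0,0) = 10.3200
  k=1: S(1,0) = 12.5540; S(1,1) = 8.4835
  k=2: S(2,0) = 15.2717; S(2,1) = 10.3200; S(2,2) = 6.9738
  k=3: S(3,0) = 18.5777; S(3,1) = 12.5540; S(3,2) = 8.4835; S(3,3) = 5.7328
Terminal payoffs V(N, i) = max(K - S_T, 0):
  V(3,0) = 0.000000; V(3,1) = 0.000000; V(3,2) = 1.896487; V(3,3) = 4.647188
Backward induction: V(k, i) = exp(-r*dt) * [p * V(k+1, i) + (1-p) * V(k+1, i+1)].
  V(2,0) = exp(-r*dt) * [p*0.000000 + (1-p)*0.000000] = 0.000000
  V(2,1) = exp(-r*dt) * [p*0.000000 + (1-p)*1.896487] = 1.001024
  V(2,2) = exp(-r*dt) * [p*1.896487 + (1-p)*4.647188] = 3.335476
  V(1,0) = exp(-r*dt) * [p*0.000000 + (1-p)*1.001024] = 0.528371
  V(1,1) = exp(-r*dt) * [p*1.001024 + (1-p)*3.335476] = 2.226402
  V(0,0) = exp(-r*dt) * [p*0.528371 + (1-p)*2.226402] = 1.421046


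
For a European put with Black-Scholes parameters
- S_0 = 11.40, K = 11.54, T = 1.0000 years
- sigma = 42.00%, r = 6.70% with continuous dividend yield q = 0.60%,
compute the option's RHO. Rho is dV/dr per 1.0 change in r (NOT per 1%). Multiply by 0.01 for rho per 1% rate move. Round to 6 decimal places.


d1 = 0.3261764150; d2 = -0.0938235850
phi(d1) = 0.3782749147; exp(-qT) = 0.9940179641; exp(-rT) = 0.9351952013
N(-d2) = 0.5373753519
Rho = -K*T*exp(-rT)*N(-d2) = -11.5400 * 1.0000 * 0.9351952013 * 0.5373753519 = -5.799437

Answer: Rho = -5.799437


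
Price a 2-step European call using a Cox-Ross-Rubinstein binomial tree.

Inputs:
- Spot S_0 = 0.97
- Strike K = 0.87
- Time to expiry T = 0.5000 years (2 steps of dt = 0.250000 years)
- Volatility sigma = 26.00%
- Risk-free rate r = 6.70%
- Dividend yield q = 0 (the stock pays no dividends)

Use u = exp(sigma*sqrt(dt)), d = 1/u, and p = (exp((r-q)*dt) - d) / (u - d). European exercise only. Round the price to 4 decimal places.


Answer: Price = V(0,0) = 0.1545

Derivation:
dt = T/N = 0.250000
u = exp(sigma*sqrt(dt)) = 1.138828; d = 1/u = 0.878095
p = (exp((r-q)*dt) - d) / (u - d) = 0.532329
Discount per step: exp(-r*dt) = 0.983390
Stock lattice S(k, i) with i counting down-moves:
  k=0: S(0,0) = 0.9700
  k=1: S(1,0) = 1.1047; S(1,1) = 0.8518
  k=2: S(2,0) = 1.2580; S(2,1) = 0.9700; S(2,2) = 0.7479
Terminal payoffs V(N, i) = max(S_T - K, 0):
  V(2,0) = 0.388022; V(2,1) = 0.100000; V(2,2) = 0.000000
Backward induction: V(k, i) = exp(-r*dt) * [p * V(k+1, i) + (1-p) * V(k+1, i+1)].
  V(1,0) = exp(-r*dt) * [p*0.388022 + (1-p)*0.100000] = 0.249115
  V(1,1) = exp(-r*dt) * [p*0.100000 + (1-p)*0.000000] = 0.052349
  V(0,0) = exp(-r*dt) * [p*0.249115 + (1-p)*0.052349] = 0.154483


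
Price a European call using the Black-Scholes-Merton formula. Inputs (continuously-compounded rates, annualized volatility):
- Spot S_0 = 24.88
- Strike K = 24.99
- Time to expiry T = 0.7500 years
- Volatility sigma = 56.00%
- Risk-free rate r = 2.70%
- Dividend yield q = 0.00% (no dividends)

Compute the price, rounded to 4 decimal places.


Answer: Price = 4.9274

Derivation:
d1 = (ln(S/K) + (r - q + 0.5*sigma^2) * T) / (sigma * sqrt(T)) = 0.27514560
d2 = d1 - sigma * sqrt(T) = -0.20982863
exp(-rT) = 0.97995365; exp(-qT) = 1.00000000
C = S_0 * exp(-qT) * N(d1) - K * exp(-rT) * N(d2)
N(d1) = 0.60839781; N(d2) = 0.41690071
C = 24.8800 * 1.00000000 * 0.60839781 - 24.9900 * 0.97995365 * 0.41690071 = 4.9274


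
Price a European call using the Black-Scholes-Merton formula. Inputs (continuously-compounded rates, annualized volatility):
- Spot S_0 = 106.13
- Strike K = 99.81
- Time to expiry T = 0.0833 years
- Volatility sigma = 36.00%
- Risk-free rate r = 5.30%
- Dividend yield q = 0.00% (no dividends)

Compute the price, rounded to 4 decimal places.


Answer: Price = 8.4624

Derivation:
d1 = (ln(S/K) + (r - q + 0.5*sigma^2) * T) / (sigma * sqrt(T)) = 0.68534715
d2 = d1 - sigma * sqrt(T) = 0.58144489
exp(-rT) = 0.99559483; exp(-qT) = 1.00000000
C = S_0 * exp(-qT) * N(d1) - K * exp(-rT) * N(d2)
N(d1) = 0.75343756; N(d2) = 0.71952967
C = 106.1300 * 1.00000000 * 0.75343756 - 99.8100 * 0.99559483 * 0.71952967 = 8.4624


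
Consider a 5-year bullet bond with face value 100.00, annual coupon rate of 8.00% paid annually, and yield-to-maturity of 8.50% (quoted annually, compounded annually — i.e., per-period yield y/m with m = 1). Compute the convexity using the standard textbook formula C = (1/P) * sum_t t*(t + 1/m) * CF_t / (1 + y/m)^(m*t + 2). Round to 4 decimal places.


Coupon per period c = face * coupon_rate / m = 8.000000
Periods per year m = 1; per-period yield y/m = 0.085000
Number of cashflows N = 5
Cashflows (t years, CF_t, discount factor 1/(1+y/m)^(m*t), PV):
  t = 1.0000: CF_t = 8.000000, DF = 0.921659, PV = 7.373272
  t = 2.0000: CF_t = 8.000000, DF = 0.849455, PV = 6.795642
  t = 3.0000: CF_t = 8.000000, DF = 0.782908, PV = 6.263265
  t = 4.0000: CF_t = 8.000000, DF = 0.721574, PV = 5.772594
  t = 5.0000: CF_t = 108.000000, DF = 0.665045, PV = 71.824906
Price P = sum_t PV_t = 98.029679
Convexity numerator sum_t t*(t + 1/m) * CF_t / (1+y/m)^(m*t + 2):
  t = 1.0000: term = 12.526530
  t = 2.0000: term = 34.635566
  t = 3.0000: term = 63.844361
  t = 4.0000: term = 98.071214
  t = 5.0000: term = 1830.361377
Convexity = (1/P) * sum = 2039.439047 / 98.029679 = 20.804302

Answer: Convexity = 20.8043
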